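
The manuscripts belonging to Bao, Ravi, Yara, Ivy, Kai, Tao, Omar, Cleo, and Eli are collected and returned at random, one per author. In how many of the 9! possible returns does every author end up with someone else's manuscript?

133496

Let Aᵢ be the assignments in which author i gets their own manuscript. We want the size of the complement of A₁∪…∪A_9.
By inclusion–exclusion this is Σ_{j=0}^{9} (−1)^j C(9,j)·(9−j)!.
Computing: 362880 − 362880 + 181440 − 60480 + 15120 − 3024 + 504 − 72 + 9 − 1 = 133496.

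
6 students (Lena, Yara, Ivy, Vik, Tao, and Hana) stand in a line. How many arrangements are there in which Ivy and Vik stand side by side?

Treat {Ivy, Vik} as a single unit. There are 5 units to order, and the pair itself can be ordered 2 ways.
That gives 2 × 5! = 2 × 120 = 240.

240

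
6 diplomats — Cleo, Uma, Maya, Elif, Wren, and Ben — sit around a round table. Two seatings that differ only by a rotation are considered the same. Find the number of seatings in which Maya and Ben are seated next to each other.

48

Glue Maya and Ben into a block (2 internal orders). Seating 5 units around a circle gives (4)! arrangements.
So 2 × (4)! = 2 × 24 = 48.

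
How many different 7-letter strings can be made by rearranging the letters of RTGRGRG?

140

RTGRGRG has 7 letters with G appearing 3 times and R appearing 3 times.
So there are 7! / (3!·3!) = 140 distinguishable arrangements.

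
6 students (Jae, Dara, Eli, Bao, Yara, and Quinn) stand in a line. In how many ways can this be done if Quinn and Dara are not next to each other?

Of the 6! = 720 arrangements, those with Quinn and Dara adjacent number 2 × 5! = 240 (treat the pair as a block with 2 internal orders).
So 720 − 240 = 480 arrangements keep them apart.

480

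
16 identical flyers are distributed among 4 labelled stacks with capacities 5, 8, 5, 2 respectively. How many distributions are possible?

Without the upper bounds there are C(19,3) = 969 ways to split 16 among 4 stacks.
Subtract solutions that violate a single cap (substitute x_i' = x_i − (cap_i+1)): x_1 ≥ 6 gives C(13,3) = 286; x_2 ≥ 9 gives C(10,3) = 120; x_3 ≥ 6 gives C(13,3) = 286; x_4 ≥ 3 gives C(16,3) = 560. Together 1252.
Add back pairs where two caps are both exceeded: 4 + 35 + 120 + 4 + 35 + 120 = 318.
Subtract triples: 0 + 0 + 4 + 0 = 4.
By inclusion–exclusion the count is 969 − 1252 + 318 − 4 = 31.

31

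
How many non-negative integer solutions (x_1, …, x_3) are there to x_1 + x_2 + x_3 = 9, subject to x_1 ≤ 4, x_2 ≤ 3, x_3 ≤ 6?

Ignoring the caps, the number of non-negative solutions to x_1+…+x_3 = 9 is C(11,2) = 55.
Subtract solutions that violate a single cap (substitute x_i' = x_i − (cap_i+1)): x_1 ≥ 5 gives C(6,2) = 15; x_2 ≥ 4 gives C(7,2) = 21; x_3 ≥ 7 gives C(4,2) = 6. Together 42.
Add back pairs where two caps are both exceeded: 1 + 0 + 0 = 1.
By inclusion–exclusion the count is 55 − 42 + 1 = 14.

14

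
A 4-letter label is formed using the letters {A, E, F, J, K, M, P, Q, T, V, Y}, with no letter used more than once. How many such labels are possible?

Choose and order 4 of the 11 symbols: the first letter has 11 options, the next 10, then 9, 8.
That product is 11 × 10 × 9 × 8 = 7920.

7920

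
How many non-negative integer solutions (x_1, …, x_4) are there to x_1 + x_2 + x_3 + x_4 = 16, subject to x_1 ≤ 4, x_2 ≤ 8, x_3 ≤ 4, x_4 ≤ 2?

By stars and bars, unrestricted non-negative solutions to x_1+…+x_4 = 16 number C(16+3,3) = 969.
Subtract solutions that violate a single cap (substitute x_i' = x_i − (cap_i+1)): x_1 ≥ 5 gives C(14,3) = 364; x_2 ≥ 9 gives C(10,3) = 120; x_3 ≥ 5 gives C(14,3) = 364; x_4 ≥ 3 gives C(16,3) = 560. Together 1408.
Add back pairs where two caps are both exceeded: 10 + 84 + 165 + 10 + 35 + 165 = 469.
Subtract triples: 0 + 0 + 20 + 0 = 20.
By inclusion–exclusion the count is 969 − 1408 + 469 − 20 = 10.

10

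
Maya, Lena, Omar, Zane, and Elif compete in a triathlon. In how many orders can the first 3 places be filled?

There are 5 choices for 1st place, 4 for 2nd, and 3 for 3rd.
That gives 5 × 4 × 3 = 60.

60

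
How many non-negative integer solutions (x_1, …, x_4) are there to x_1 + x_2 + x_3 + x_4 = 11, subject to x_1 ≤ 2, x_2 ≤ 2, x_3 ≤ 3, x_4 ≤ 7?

Without the upper bounds there are C(14,3) = 364 ways to split 11 among 4 variables.
Subtract solutions that violate a single cap (substitute x_i' = x_i − (cap_i+1)): x_1 ≥ 3 gives C(11,3) = 165; x_2 ≥ 3 gives C(11,3) = 165; x_3 ≥ 4 gives C(10,3) = 120; x_4 ≥ 8 gives C(6,3) = 20. Together 470.
Add back pairs where two caps are both exceeded: 56 + 35 + 1 + 35 + 1 + 0 = 128.
Subtract triples: 4 + 0 + 0 + 0 = 4.
By inclusion–exclusion the count is 364 − 470 + 128 − 4 = 18.

18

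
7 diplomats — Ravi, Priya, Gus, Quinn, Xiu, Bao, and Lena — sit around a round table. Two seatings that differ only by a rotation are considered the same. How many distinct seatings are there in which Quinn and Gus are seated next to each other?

Glue Quinn and Gus into a block (2 internal orders). Seating 6 units around a circle gives (5)! arrangements.
So 2 × (5)! = 2 × 120 = 240.

240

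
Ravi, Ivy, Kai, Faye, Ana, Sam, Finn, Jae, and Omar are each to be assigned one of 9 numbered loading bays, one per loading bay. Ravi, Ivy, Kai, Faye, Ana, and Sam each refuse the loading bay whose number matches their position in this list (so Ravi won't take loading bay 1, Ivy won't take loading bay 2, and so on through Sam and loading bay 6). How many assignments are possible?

Let Aᵢ (for 1 ≤ i ≤ 6) be the placements that put person i in their forbidden loading bay. Any j of these fix j positions, leaving (9−j)! ways to fill the rest, and there are C(6,j) ways to pick which j.
By inclusion–exclusion, the number of valid placements is Σ_{j=0}^{6} (−1)^j C(6,j)·(9−j)!.
Computing: 362880 − 241920 + 75600 − 14400 + 1800 − 144 + 6 = 183822.

183822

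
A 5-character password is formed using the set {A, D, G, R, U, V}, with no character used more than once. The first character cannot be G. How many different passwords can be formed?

The first character has 6−1 = 5 choices (anything except G).
The remaining 4 characters are filled from the other 5 symbols without repetition: 5 × 4 × 3 × 2 = 120.
Total: 5 × 120 = 600.

600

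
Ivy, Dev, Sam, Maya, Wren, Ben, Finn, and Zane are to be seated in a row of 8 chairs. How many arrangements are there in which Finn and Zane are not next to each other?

There are 8! = 40320 arrangements in all. If Finn and Zane are adjacent, merging them into one block gives 2·(7)! = 10080 arrangements.
Complementary counting: 40320 − 10080 = 30240.

30240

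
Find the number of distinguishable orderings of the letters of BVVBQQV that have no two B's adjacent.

150

Total arrangements of BVVBQQV: 7!/(3!·2!·2!) = 210.
If the two B's are adjacent, glue them into one block, leaving 6 items to arrange: (6)!/(3!·2!) = 60 ways.
Hence 210 − 60 = 150.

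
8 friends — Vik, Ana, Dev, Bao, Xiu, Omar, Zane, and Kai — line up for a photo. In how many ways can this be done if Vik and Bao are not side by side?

There are 8! = 40320 arrangements in all. If Vik and Bao are adjacent, merging them into one block gives 2·(7)! = 10080 arrangements.
Complementary counting: 40320 − 10080 = 30240.

30240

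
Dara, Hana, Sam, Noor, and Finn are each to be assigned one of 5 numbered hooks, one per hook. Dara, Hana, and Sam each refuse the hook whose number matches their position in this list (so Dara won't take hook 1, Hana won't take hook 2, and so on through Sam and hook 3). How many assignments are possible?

Let Aᵢ (for i ∈ {1, 2, 3}) be the placements that put person i in their forbidden hook. Any j of these fix j positions, leaving (5−j)! ways to fill the rest, and there are C(3,j) ways to pick which j.
By inclusion–exclusion, the number of valid placements is Σ_{j=0}^{3} (−1)^j C(3,j)·(5−j)!.
Computing: 120 − 72 + 18 − 2 = 64.

64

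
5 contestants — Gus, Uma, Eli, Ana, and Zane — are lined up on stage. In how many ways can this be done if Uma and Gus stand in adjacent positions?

48

Glue Uma and Gus into one block (2 internal orders), leaving 4 units to arrange in a row.
So the count is 2·(4)! = 48.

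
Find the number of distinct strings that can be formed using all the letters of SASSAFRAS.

2520

Letter multiplicities in SASSAFRAS: A×3, F×1, R×1, S×4.
Dividing 9! = 362880 by 4!·3! = 144 for the repeated letters gives 2520.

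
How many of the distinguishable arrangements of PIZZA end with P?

12

With the last slot taken by P, it remains to arrange the other 4 letters (IZZA).
Those 4 letters have Z appearing twice, giving (4)!/(2!) = 12.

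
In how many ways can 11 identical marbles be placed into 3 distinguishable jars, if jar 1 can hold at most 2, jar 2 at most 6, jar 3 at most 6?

Without the upper bounds there are C(13,2) = 78 ways to split 11 among 3 jars.
Subtract solutions that violate a single cap (substitute x_i' = x_i − (cap_i+1)): x_1 ≥ 3 gives C(10,2) = 45; x_2 ≥ 7 gives C(6,2) = 15; x_3 ≥ 7 gives C(6,2) = 15. Together 75.
Add back pairs where two caps are both exceeded: 3 + 3 + 0 = 6.
By inclusion–exclusion the count is 78 − 75 + 6 = 9.

9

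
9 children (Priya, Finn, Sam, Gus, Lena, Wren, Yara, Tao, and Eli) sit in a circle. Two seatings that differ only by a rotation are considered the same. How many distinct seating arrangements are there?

Around a circle, 9 distinct people have 9!/9 = (8)! = 40320 rotationally distinct seatings.

40320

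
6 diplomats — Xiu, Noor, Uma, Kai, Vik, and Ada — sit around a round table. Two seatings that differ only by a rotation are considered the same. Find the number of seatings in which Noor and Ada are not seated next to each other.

Without the restriction there are (5)! = 120 seatings.
Those with Noor next to Ada: fuse the pair into one unit and seat 5 units around a circle — 2·(4)! = 48.
Subtracting, 120 − 48 = 72.

72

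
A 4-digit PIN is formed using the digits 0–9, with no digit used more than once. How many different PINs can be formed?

5040

Choose and order 4 of the 10 symbols: the first digit has 10 options, the next 9, then 8, 7.
That product is 10 × 9 × 8 × 7 = 5040.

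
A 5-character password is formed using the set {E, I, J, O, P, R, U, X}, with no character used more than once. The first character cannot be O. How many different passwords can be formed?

5880

The first character has 8−1 = 7 choices (anything except O).
The remaining 4 characters are filled from the other 7 symbols without repetition: 7 × 6 × 5 × 4 = 840.
Total: 7 × 840 = 5880.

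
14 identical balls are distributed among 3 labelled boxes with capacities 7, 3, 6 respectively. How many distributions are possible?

By stars and bars, unrestricted non-negative solutions to x_1+…+x_3 = 14 number C(14+2,2) = 120.
Subtract solutions that violate a single cap (substitute x_i' = x_i − (cap_i+1)): x_1 ≥ 8 gives C(8,2) = 28; x_2 ≥ 4 gives C(12,2) = 66; x_3 ≥ 7 gives C(9,2) = 36. Together 130.
Add back pairs where two caps are both exceeded: 6 + 0 + 10 = 16.
By inclusion–exclusion the count is 120 − 130 + 16 = 6.

6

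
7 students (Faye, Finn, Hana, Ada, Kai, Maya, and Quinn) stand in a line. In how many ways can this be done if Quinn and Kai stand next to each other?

1440

Glue Quinn and Kai into one block (2 internal orders), leaving 6 units to arrange in a row.
So the count is 2·(6)! = 1440.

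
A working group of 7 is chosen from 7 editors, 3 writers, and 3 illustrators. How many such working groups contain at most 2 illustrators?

1506

Split by how many illustrators are chosen (0 through 2).
Sum: C(3,0)·C(10,7) + C(3,1)·C(10,6) + C(3,2)·C(10,5) = 120 + 630 + 756 = 1506.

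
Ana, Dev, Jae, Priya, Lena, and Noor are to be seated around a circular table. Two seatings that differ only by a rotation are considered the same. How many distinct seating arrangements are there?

Fix one person's seat to break rotational symmetry; the remaining 5 people can be arranged in (5)! = 120 ways.

120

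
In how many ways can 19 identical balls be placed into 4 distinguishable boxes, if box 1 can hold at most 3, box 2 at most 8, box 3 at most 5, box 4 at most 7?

34

Without the upper bounds there are C(22,3) = 1540 ways to split 19 among 4 boxes.
Subtract solutions that violate a single cap (substitute x_i' = x_i − (cap_i+1)): x_1 ≥ 4 gives C(18,3) = 816; x_2 ≥ 9 gives C(13,3) = 286; x_3 ≥ 6 gives C(16,3) = 560; x_4 ≥ 8 gives C(14,3) = 364. Together 2026.
Add back pairs where two caps are both exceeded: 84 + 220 + 120 + 35 + 10 + 56 = 525.
Subtract triples: 1 + 0 + 4 + 0 = 5.
By inclusion–exclusion the count is 1540 − 2026 + 525 − 5 = 34.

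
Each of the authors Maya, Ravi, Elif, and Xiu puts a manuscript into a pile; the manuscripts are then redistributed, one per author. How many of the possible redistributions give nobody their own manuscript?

9

Count assignments avoiding every fixed point. For any j of the 4 authors fixed to their own manuscript, the other 4−j can be arranged in (4−j)! ways.
By inclusion–exclusion this is Σ_{j=0}^{4} (−1)^j C(4,j)·(4−j)!.
Computing: 24 − 24 + 12 − 4 + 1 = 9.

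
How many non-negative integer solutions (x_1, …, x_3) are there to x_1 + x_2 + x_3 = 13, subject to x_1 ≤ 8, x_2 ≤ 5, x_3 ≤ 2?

Without the upper bounds there are C(15,2) = 105 ways to split 13 among 3 variables.
Subtract solutions that violate a single cap (substitute x_i' = x_i − (cap_i+1)): x_1 ≥ 9 gives C(6,2) = 15; x_2 ≥ 6 gives C(9,2) = 36; x_3 ≥ 3 gives C(12,2) = 66. Together 117.
Add back pairs where two caps are both exceeded: 0 + 3 + 15 = 18.
By inclusion–exclusion the count is 105 − 117 + 18 = 6.

6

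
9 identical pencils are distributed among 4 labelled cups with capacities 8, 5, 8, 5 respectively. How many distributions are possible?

178

Ignoring the caps, the number of non-negative solutions to x_1+…+x_4 = 9 is C(12,3) = 220.
Subtract solutions that violate a single cap (substitute x_i' = x_i − (cap_i+1)): x_1 ≥ 9 gives C(3,3) = 1; x_2 ≥ 6 gives C(6,3) = 20; x_3 ≥ 9 gives C(3,3) = 1; x_4 ≥ 6 gives C(6,3) = 20. Together 42.
No two caps can be exceeded simultaneously, so the pair terms are all 0.
By inclusion–exclusion the count is 220 − 42 + 0 = 178.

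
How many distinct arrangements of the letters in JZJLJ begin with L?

With the first slot taken by L, it remains to arrange the other 4 letters (JZJJ).
Those 4 letters have J appearing 3 times, giving (4)!/(3!) = 4.

4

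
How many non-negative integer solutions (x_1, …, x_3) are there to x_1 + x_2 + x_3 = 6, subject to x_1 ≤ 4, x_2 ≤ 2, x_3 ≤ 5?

14

Without the upper bounds there are C(8,2) = 28 ways to split 6 among 3 variables.
Subtract solutions that violate a single cap (substitute x_i' = x_i − (cap_i+1)): x_1 ≥ 5 gives C(3,2) = 3; x_2 ≥ 3 gives C(5,2) = 10; x_3 ≥ 6 gives C(2,2) = 1. Together 14.
No two caps can be exceeded simultaneously, so the pair terms are all 0.
By inclusion–exclusion the count is 28 − 14 + 0 = 14.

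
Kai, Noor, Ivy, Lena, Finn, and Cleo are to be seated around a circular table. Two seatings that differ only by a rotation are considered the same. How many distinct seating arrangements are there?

120

Seat Kai anywhere (absorbing the rotational symmetry), then permute the other 5: (5)! = 120.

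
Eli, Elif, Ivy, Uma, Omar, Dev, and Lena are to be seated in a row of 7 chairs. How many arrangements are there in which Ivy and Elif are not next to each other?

Of the 7! = 5040 arrangements, those with Ivy and Elif adjacent number 2 × 6! = 1440 (treat the pair as a block with 2 internal orders).
Complementary counting: 5040 − 1440 = 3600.

3600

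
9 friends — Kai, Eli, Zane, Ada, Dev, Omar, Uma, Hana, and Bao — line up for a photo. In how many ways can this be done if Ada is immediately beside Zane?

Place the 7 others and the Ada-Zane pair as 8 objects in a line; the pair has 2 internal arrangements.
So the count is 2·(8)! = 80640.

80640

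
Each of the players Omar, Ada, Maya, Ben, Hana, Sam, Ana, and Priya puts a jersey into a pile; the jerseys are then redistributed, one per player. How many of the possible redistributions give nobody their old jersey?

14833

Let Aᵢ be the assignments in which player i gets their old jersey. We want the size of the complement of A₁∪…∪A_8.
By inclusion–exclusion this is Σ_{j=0}^{8} (−1)^j C(8,j)·(8−j)!.
Computing: 40320 − 40320 + 20160 − 6720 + 1680 − 336 + 56 − 8 + 1 = 14833.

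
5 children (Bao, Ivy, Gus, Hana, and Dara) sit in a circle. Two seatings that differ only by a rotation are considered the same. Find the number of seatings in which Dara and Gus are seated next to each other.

Treat {Dara, Gus} as one unit (2 internal orders) and seat the resulting 4 units around the table: (3)! circular arrangements.
So 2 × (3)! = 2 × 6 = 12.

12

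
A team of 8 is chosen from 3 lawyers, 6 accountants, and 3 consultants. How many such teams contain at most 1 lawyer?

Split by how many lawyers are chosen (0 through 1).
Sum: C(3,0)·C(9,8) + C(3,1)·C(9,7) = 9 + 108 = 117.

117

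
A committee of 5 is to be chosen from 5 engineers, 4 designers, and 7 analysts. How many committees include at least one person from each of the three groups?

With no constraint there are C(16,5) = 4368 possible selections.
Selections missing a whole group: no engineers → C(11,5) = 462; no designers → C(12,5) = 792; no analysts → C(9,5) = 126.
Add back selections omitting two groups (i.e. drawn from a single group): C(5,5) + C(4,5) + C(7,5) = 22.
By inclusion–exclusion: 4368 − 1380 + 22 = 3010.

3010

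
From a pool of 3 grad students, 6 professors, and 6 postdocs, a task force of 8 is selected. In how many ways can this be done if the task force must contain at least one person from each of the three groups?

5922

Unrestricted: C(15,8) = 6435 ways to pick any 8 of the 15.
Selections missing a whole group: no grad students → C(12,8) = 495; no professors → C(9,8) = 9; no postdocs → C(9,8) = 9.
Add back selections omitting two groups (i.e. drawn from a single group): C(3,8) + C(6,8) + C(6,8) = 0.
By inclusion–exclusion: 6435 − 513 + 0 = 5922.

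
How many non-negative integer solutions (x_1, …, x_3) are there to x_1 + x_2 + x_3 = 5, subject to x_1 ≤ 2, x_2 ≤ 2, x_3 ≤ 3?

By stars and bars, unrestricted non-negative solutions to x_1+…+x_3 = 5 number C(5+2,2) = 21.
Subtract solutions that violate a single cap (substitute x_i' = x_i − (cap_i+1)): x_1 ≥ 3 gives C(4,2) = 6; x_2 ≥ 3 gives C(4,2) = 6; x_3 ≥ 4 gives C(3,2) = 3. Together 15.
No two caps can be exceeded simultaneously, so the pair terms are all 0.
By inclusion–exclusion the count is 21 − 15 + 0 = 6.

6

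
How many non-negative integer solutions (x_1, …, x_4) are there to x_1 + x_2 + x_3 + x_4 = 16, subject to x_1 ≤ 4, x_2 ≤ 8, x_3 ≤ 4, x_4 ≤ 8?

By stars and bars, unrestricted non-negative solutions to x_1+…+x_4 = 16 number C(16+3,3) = 969.
Subtract solutions that violate a single cap (substitute x_i' = x_i − (cap_i+1)): x_1 ≥ 5 gives C(14,3) = 364; x_2 ≥ 9 gives C(10,3) = 120; x_3 ≥ 5 gives C(14,3) = 364; x_4 ≥ 9 gives C(10,3) = 120. Together 968.
Add back pairs where two caps are both exceeded: 10 + 84 + 10 + 10 + 0 + 10 = 124.
By inclusion–exclusion the count is 969 − 968 + 124 = 125.

125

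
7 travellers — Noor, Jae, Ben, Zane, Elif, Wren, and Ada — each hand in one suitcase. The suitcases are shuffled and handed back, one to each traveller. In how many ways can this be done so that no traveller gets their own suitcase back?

Let Aᵢ be the assignments in which traveller i gets their own suitcase. We want the size of the complement of A₁∪…∪A_7.
By inclusion–exclusion this is Σ_{j=0}^{7} (−1)^j C(7,j)·(7−j)!.
Computing: 5040 − 5040 + 2520 − 840 + 210 − 42 + 7 − 1 = 1854.

1854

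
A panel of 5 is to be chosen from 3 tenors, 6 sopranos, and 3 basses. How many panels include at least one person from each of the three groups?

540

Unrestricted: C(12,5) = 792 ways to pick any 5 of the 12.
Selections missing a whole group: no tenors → C(9,5) = 126; no sopranos → C(6,5) = 6; no basses → C(9,5) = 126.
Add back selections omitting two groups (i.e. drawn from a single group): C(3,5) + C(6,5) + C(3,5) = 6.
By inclusion–exclusion: 792 − 258 + 6 = 540.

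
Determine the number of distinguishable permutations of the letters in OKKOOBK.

OKKOOBK has 7 letters with K appearing 3 times and O appearing 3 times.
The number of distinct arrangements is 7!/(3!·3!) = 5040/36 = 140.

140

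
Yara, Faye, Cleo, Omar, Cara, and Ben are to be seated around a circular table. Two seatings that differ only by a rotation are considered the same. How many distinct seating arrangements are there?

Fix one person's seat to break rotational symmetry; the remaining 5 people can be arranged in (5)! = 120 ways.

120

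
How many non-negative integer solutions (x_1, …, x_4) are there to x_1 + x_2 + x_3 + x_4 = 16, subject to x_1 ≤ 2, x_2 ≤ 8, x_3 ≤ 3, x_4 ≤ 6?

19

By stars and bars, unrestricted non-negative solutions to x_1+…+x_4 = 16 number C(16+3,3) = 969.
Subtract solutions that violate a single cap (substitute x_i' = x_i − (cap_i+1)): x_1 ≥ 3 gives C(16,3) = 560; x_2 ≥ 9 gives C(10,3) = 120; x_3 ≥ 4 gives C(15,3) = 455; x_4 ≥ 7 gives C(12,3) = 220. Together 1355.
Add back pairs where two caps are both exceeded: 35 + 220 + 84 + 20 + 1 + 56 = 416.
Subtract triples: 1 + 0 + 10 + 0 = 11.
By inclusion–exclusion the count is 969 − 1355 + 416 − 11 = 19.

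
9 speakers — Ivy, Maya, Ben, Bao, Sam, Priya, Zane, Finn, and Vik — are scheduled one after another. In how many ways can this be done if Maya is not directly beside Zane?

282240

There are 9! = 362880 arrangements in all. If Maya and Zane are adjacent, merging them into one block gives 2·(8)! = 80640 arrangements.
So 362880 − 80640 = 282240 arrangements keep them apart.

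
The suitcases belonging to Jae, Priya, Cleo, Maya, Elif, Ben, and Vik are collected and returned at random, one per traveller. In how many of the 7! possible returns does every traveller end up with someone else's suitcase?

Count assignments avoiding every fixed point. For any j of the 7 travellers fixed to their own suitcase, the other 7−j can be arranged in (7−j)! ways.
By inclusion–exclusion this is Σ_{j=0}^{7} (−1)^j C(7,j)·(7−j)!.
Computing: 5040 − 5040 + 2520 − 840 + 210 − 42 + 7 − 1 = 1854.

1854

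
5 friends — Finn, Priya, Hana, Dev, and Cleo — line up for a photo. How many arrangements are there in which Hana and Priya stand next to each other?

48

Place the 3 others and the Hana-Priya pair as 4 objects in a line; the pair has 2 internal arrangements.
That gives 2 × 4! = 2 × 24 = 48.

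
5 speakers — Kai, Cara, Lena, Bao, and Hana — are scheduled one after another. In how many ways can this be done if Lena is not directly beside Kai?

Of the 5! = 120 arrangements, those with Lena and Kai adjacent number 2 × 4! = 48 (treat the pair as a block with 2 internal orders).
So 120 − 48 = 72 arrangements keep them apart.

72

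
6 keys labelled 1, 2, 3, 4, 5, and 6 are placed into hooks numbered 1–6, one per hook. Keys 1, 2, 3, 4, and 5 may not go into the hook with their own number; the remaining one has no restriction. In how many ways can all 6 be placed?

309

Let Aᵢ (for 1 ≤ i ≤ 5) be the placements that put key i in its forbidden hook. Any j of these fix j positions, leaving (6−j)! ways to fill the rest, and there are C(5,j) ways to pick which j.
By inclusion–exclusion, the number of valid placements is Σ_{j=0}^{5} (−1)^j C(5,j)·(6−j)!.
Computing: 720 − 600 + 240 − 60 + 10 − 1 = 309.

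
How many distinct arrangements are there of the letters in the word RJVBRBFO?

RJVBRBFO has 8 letters with B appearing twice and R appearing twice.
Dividing 8! = 40320 by 2!·2! = 4 for the repeated letters gives 10080.

10080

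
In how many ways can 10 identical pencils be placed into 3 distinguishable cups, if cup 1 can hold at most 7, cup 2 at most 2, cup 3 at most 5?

Ignoring the caps, the number of non-negative solutions to x_1+…+x_3 = 10 is C(12,2) = 66.
Subtract solutions that violate a single cap (substitute x_i' = x_i − (cap_i+1)): x_1 ≥ 8 gives C(4,2) = 6; x_2 ≥ 3 gives C(9,2) = 36; x_3 ≥ 6 gives C(6,2) = 15. Together 57.
Add back pairs where two caps are both exceeded: 0 + 0 + 3 = 3.
By inclusion–exclusion the count is 66 − 57 + 3 = 12.

12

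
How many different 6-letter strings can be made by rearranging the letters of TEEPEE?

30

TEEPEE has 6 letters with E appearing 4 times.
The number of distinct arrangements is 6!/(4!) = 720/24 = 30.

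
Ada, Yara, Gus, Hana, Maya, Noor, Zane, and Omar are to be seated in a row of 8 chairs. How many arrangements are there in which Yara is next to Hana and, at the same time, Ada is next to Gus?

Treat {Yara,Hana} as one block (2 orders) and {Ada,Gus} as another (2 orders).
That leaves 6 units to arrange: 2 × 2 × 6! = 4 × 720 = 2880.

2880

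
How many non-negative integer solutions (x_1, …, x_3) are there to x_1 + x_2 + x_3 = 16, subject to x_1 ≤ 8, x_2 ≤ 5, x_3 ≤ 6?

10

Ignoring the caps, the number of non-negative solutions to x_1+…+x_3 = 16 is C(18,2) = 153.
Subtract solutions that violate a single cap (substitute x_i' = x_i − (cap_i+1)): x_1 ≥ 9 gives C(9,2) = 36; x_2 ≥ 6 gives C(12,2) = 66; x_3 ≥ 7 gives C(11,2) = 55. Together 157.
Add back pairs where two caps are both exceeded: 3 + 1 + 10 = 14.
By inclusion–exclusion the count is 153 − 157 + 14 = 10.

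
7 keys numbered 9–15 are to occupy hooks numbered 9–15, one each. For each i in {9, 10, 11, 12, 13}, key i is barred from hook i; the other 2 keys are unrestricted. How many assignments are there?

2428

Let Aᵢ (for 9 ≤ i ≤ 13) be the placements that put key i in its forbidden hook. Any j of these fix j positions, leaving (7−j)! ways to fill the rest, and there are C(5,j) ways to pick which j.
By inclusion–exclusion, the number of valid placements is Σ_{j=0}^{5} (−1)^j C(5,j)·(7−j)!.
Computing: 5040 − 3600 + 1200 − 240 + 30 − 2 = 2428.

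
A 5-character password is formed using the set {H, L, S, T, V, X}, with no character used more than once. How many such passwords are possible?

720

With no repetition, fill the 5 characters in order: 6 choices, then 5, down to 2.
6 × 5 × 4 × 3 × 2 = 720.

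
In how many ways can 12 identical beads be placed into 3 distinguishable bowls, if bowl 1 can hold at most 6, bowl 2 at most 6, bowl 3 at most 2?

Without the upper bounds there are C(14,2) = 91 ways to split 12 among 3 bowls.
Subtract solutions that violate a single cap (substitute x_i' = x_i − (cap_i+1)): x_1 ≥ 7 gives C(7,2) = 21; x_2 ≥ 7 gives C(7,2) = 21; x_3 ≥ 3 gives C(11,2) = 55. Together 97.
Add back pairs where two caps are both exceeded: 0 + 6 + 6 = 12.
By inclusion–exclusion the count is 91 − 97 + 12 = 6.

6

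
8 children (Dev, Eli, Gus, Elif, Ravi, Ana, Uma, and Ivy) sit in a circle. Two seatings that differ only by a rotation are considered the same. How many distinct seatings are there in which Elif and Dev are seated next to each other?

Treat {Elif, Dev} as one unit (2 internal orders) and seat the resulting 7 units around the table: (6)! circular arrangements.
So 2 × (6)! = 2 × 720 = 1440.

1440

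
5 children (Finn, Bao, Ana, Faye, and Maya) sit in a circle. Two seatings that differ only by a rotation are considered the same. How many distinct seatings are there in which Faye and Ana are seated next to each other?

Glue Faye and Ana into a block (2 internal orders). Seating 4 units around a circle gives (3)! arrangements.
So 2 × (3)! = 2 × 6 = 12.

12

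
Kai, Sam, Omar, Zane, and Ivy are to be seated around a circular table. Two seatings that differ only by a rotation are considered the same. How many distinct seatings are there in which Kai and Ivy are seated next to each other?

12

Glue Kai and Ivy into a block (2 internal orders). Seating 4 units around a circle gives (3)! arrangements.
So 2 × (3)! = 2 × 6 = 12.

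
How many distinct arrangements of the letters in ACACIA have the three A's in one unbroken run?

Treat the 3 copies of A as a single block. The multiset to arrange is then {AAA, C, C, I}, 4 items in all.
That gives (4)!/(2!) = 12 arrangements.

12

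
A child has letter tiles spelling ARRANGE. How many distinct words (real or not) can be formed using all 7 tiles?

1260

Letter multiplicities in ARRANGE: A×2, E×1, G×1, N×1, R×2.
So there are 7! / (2!·2!) = 1260 distinguishable arrangements.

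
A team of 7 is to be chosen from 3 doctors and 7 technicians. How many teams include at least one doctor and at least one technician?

119

Total 7-person selections from all 10: C(10,7) = 120.
Subtract selections that omit an entire group: no doctors → C(7,7) = 1; no technicians → C(3,7) = 0.
Both groups omitted at once is impossible, so 120 − 1 = 119.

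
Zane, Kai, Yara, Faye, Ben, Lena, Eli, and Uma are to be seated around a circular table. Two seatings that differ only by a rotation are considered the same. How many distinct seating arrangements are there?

Around a circle, 8 distinct people have 8!/8 = (7)! = 5040 rotationally distinct seatings.

5040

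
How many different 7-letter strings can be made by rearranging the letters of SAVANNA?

420

SAVANNA has 7 letters with A appearing 3 times and N appearing twice.
So there are 7! / (3!·2!) = 420 distinguishable arrangements.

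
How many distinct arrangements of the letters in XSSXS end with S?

With the last slot taken by S, it remains to arrange the other 4 letters (XSXS).
Those 4 letters have S appearing twice and X appearing twice, giving (4)!/(2!·2!) = 6.

6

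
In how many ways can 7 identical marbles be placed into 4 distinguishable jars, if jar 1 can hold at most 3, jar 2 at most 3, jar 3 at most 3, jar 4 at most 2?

Ignoring the caps, the number of non-negative solutions to x_1+…+x_4 = 7 is C(10,3) = 120.
Subtract solutions that violate a single cap (substitute x_i' = x_i − (cap_i+1)): x_1 ≥ 4 gives C(6,3) = 20; x_2 ≥ 4 gives C(6,3) = 20; x_3 ≥ 4 gives C(6,3) = 20; x_4 ≥ 3 gives C(7,3) = 35. Together 95.
Add back pairs where two caps are both exceeded: 0 + 0 + 1 + 0 + 1 + 1 = 3.
By inclusion–exclusion the count is 120 − 95 + 3 = 28.

28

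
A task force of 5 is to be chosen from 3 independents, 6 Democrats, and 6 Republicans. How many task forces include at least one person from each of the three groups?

1971

With no constraint there are C(15,5) = 3003 possible selections.
Subtract selections that omit an entire group: no independents → C(12,5) = 792; no Democrats → C(9,5) = 126; no Republicans → C(9,5) = 126.
Add back selections omitting two groups (i.e. drawn from a single group): C(3,5) + C(6,5) + C(6,5) = 12.
By inclusion–exclusion: 3003 − 1044 + 12 = 1971.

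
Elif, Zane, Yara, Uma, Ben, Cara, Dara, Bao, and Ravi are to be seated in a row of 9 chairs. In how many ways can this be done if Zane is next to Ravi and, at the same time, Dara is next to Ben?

20160

Treat {Zane,Ravi} as one block (2 orders) and {Dara,Ben} as another (2 orders).
That leaves 7 units to arrange: 2 × 2 × 7! = 4 × 5040 = 20160.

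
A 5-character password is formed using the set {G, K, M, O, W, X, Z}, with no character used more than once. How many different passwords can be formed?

2520

This is a permutation of 5 out of 7: P(7,5) = 7!/2!.
That product is 7 × 6 × 5 × 4 × 3 = 2520.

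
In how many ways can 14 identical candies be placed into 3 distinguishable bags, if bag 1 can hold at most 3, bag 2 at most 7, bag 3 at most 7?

Without the upper bounds there are C(16,2) = 120 ways to split 14 among 3 bags.
Subtract solutions that violate a single cap (substitute x_i' = x_i − (cap_i+1)): x_1 ≥ 4 gives C(12,2) = 66; x_2 ≥ 8 gives C(8,2) = 28; x_3 ≥ 8 gives C(8,2) = 28. Together 122.
Add back pairs where two caps are both exceeded: 6 + 6 + 0 = 12.
By inclusion–exclusion the count is 120 − 122 + 12 = 10.

10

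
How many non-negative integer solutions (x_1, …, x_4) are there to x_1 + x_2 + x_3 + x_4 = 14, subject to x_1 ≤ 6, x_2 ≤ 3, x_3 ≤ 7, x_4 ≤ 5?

Ignoring the caps, the number of non-negative solutions to x_1+…+x_4 = 14 is C(17,3) = 680.
Subtract solutions that violate a single cap (substitute x_i' = x_i − (cap_i+1)): x_1 ≥ 7 gives C(10,3) = 120; x_2 ≥ 4 gives C(13,3) = 286; x_3 ≥ 8 gives C(9,3) = 84; x_4 ≥ 6 gives C(11,3) = 165. Together 655.
Add back pairs where two caps are both exceeded: 20 + 0 + 4 + 10 + 35 + 1 = 70.
By inclusion–exclusion the count is 680 − 655 + 70 = 95.

95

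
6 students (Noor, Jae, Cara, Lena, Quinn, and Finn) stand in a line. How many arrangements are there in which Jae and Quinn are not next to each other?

There are 6! = 720 arrangements in all. If Jae and Quinn are adjacent, merging them into one block gives 2·(5)! = 240 arrangements.
So 720 − 240 = 480 arrangements keep them apart.

480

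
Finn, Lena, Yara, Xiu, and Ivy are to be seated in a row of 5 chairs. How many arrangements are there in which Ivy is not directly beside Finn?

Of the 5! = 120 arrangements, those with Ivy and Finn adjacent number 2 × 4! = 48 (treat the pair as a block with 2 internal orders).
Complementary counting: 120 − 48 = 72.

72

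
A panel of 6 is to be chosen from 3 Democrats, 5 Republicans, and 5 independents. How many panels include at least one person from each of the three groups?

Total 6-person selections from all 13: C(13,6) = 1716.
Selections missing a whole group: no Democrats → C(10,6) = 210; no Republicans → C(8,6) = 28; no independents → C(8,6) = 28.
Add back selections omitting two groups (i.e. drawn from a single group): C(3,6) + C(5,6) + C(5,6) = 0.
By inclusion–exclusion: 1716 − 266 + 0 = 1450.

1450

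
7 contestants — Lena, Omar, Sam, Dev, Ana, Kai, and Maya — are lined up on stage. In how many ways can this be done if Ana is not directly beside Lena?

Of the 7! = 5040 arrangements, those with Ana and Lena adjacent number 2 × 6! = 1440 (treat the pair as a block with 2 internal orders).
So 5040 − 1440 = 3600 arrangements keep them apart.

3600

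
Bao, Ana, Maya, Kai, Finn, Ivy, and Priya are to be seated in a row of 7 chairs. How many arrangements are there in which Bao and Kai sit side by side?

Place the 5 others and the Bao-Kai pair as 6 objects in a line; the pair has 2 internal arrangements.
That gives 2 × 6! = 2 × 720 = 1440.

1440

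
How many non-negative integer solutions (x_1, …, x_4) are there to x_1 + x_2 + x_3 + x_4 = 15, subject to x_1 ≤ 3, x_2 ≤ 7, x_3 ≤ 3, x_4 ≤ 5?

20

Ignoring the caps, the number of non-negative solutions to x_1+…+x_4 = 15 is C(18,3) = 816.
Subtract solutions that violate a single cap (substitute x_i' = x_i − (cap_i+1)): x_1 ≥ 4 gives C(14,3) = 364; x_2 ≥ 8 gives C(10,3) = 120; x_3 ≥ 4 gives C(14,3) = 364; x_4 ≥ 6 gives C(12,3) = 220. Together 1068.
Add back pairs where two caps are both exceeded: 20 + 120 + 56 + 20 + 4 + 56 = 276.
Subtract triples: 0 + 0 + 4 + 0 = 4.
By inclusion–exclusion the count is 816 − 1068 + 276 − 4 = 20.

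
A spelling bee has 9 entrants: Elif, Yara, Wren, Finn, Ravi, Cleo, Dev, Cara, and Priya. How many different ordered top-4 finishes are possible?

There are 9 choices for 1st place, 8 for 2nd, and so on down to 6 for position 4.
That gives 9 × 8 × 7 × 6 = 3024.

3024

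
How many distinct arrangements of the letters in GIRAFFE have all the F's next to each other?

720

Treat the 2 copies of F as a single block. The multiset to arrange is then {FF, A, E, G, I, R}, 6 items in all.
All 6 items are distinct, so there are (6)! = 720 arrangements.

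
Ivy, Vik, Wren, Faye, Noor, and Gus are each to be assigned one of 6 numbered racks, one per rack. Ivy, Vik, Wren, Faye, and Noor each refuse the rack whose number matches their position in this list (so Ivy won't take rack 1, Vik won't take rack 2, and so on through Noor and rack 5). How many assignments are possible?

309

Let Aᵢ (for 1 ≤ i ≤ 5) be the placements that put person i in their forbidden rack. Any j of these fix j positions, leaving (6−j)! ways to fill the rest, and there are C(5,j) ways to pick which j.
By inclusion–exclusion, the number of valid placements is Σ_{j=0}^{5} (−1)^j C(5,j)·(6−j)!.
Computing: 720 − 600 + 240 − 60 + 10 − 1 = 309.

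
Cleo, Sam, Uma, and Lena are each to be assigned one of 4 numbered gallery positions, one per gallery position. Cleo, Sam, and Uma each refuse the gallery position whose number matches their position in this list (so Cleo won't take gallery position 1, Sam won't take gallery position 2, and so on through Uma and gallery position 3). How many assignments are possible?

11

Let Aᵢ (for i ∈ {1, 2, 3}) be the placements that put person i in their forbidden gallery position. Any j of these fix j positions, leaving (4−j)! ways to fill the rest, and there are C(3,j) ways to pick which j.
By inclusion–exclusion, the number of valid placements is Σ_{j=0}^{3} (−1)^j C(3,j)·(4−j)!.
Computing: 24 − 18 + 6 − 1 = 11.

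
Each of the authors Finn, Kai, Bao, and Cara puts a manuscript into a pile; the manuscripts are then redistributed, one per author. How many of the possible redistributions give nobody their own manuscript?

This is the derangement count D_4: permutations of 4 items with no fixed point.
By inclusion–exclusion this is Σ_{j=0}^{4} (−1)^j C(4,j)·(4−j)!.
Computing: 24 − 24 + 12 − 4 + 1 = 9.

9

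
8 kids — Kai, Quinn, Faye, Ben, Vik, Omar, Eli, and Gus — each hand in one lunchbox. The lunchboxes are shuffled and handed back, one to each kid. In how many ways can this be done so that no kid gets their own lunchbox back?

This is the derangement count D_8: permutations of 8 items with no fixed point.
By inclusion–exclusion this is Σ_{j=0}^{8} (−1)^j C(8,j)·(8−j)!.
Computing: 40320 − 40320 + 20160 − 6720 + 1680 − 336 + 56 − 8 + 1 = 14833.

14833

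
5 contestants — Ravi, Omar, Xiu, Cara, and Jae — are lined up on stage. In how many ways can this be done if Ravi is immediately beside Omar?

Treat {Ravi, Omar} as a single unit. There are 4 units to order, and the pair itself can be ordered 2 ways.
So the count is 2·(4)! = 48.

48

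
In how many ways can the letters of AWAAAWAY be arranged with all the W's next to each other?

Treat the 2 copies of W as a single block. The multiset to arrange is then {WW, A, A, A, A, A, Y}, 7 items in all.
That gives (7)!/(5!) = 42 arrangements.

42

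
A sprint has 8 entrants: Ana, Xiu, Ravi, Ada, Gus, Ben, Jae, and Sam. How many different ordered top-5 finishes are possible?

6720

This is an ordered selection of 5 from 8: P(8,5).
That gives 8 × 7 × 6 × 5 × 4 = 6720.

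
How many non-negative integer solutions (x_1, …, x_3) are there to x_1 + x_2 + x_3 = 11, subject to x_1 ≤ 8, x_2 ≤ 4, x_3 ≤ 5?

24

Without the upper bounds there are C(13,2) = 78 ways to split 11 among 3 variables.
Subtract solutions that violate a single cap (substitute x_i' = x_i − (cap_i+1)): x_1 ≥ 9 gives C(4,2) = 6; x_2 ≥ 5 gives C(8,2) = 28; x_3 ≥ 6 gives C(7,2) = 21. Together 55.
Add back pairs where two caps are both exceeded: 0 + 0 + 1 = 1.
By inclusion–exclusion the count is 78 − 55 + 1 = 24.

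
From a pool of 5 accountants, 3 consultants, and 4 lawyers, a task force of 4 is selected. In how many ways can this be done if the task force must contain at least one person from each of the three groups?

Total 4-person selections from all 12: C(12,4) = 495.
Selections missing a whole group: no accountants → C(7,4) = 35; no consultants → C(9,4) = 126; no lawyers → C(8,4) = 70.
Add back selections omitting two groups (i.e. drawn from a single group): C(5,4) + C(3,4) + C(4,4) = 6.
By inclusion–exclusion: 495 − 231 + 6 = 270.

270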